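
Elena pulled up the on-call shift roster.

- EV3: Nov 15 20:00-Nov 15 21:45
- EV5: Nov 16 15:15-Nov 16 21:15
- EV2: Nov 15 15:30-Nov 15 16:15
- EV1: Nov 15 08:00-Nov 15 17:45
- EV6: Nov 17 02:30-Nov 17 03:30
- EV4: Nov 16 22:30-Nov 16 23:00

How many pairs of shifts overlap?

1

Check each pair: they overlap iff neither finishes before the other starts.
Sorted by start: EV1, EV2, EV3, EV5, EV4, EV6.
EV2 starts before EV1 ends → EV1 and EV2 overlap.
EV3 starts after EV1 ends, so EV1 has no further overlaps.
EV3 starts after EV2 ends, so EV2 has no further overlaps.
EV5 starts after EV3 ends, so EV3 has no further overlaps.
EV4 starts after EV5 ends, so EV5 has no further overlaps.
EV6 starts after EV4 ends.
Overlapping pairs: EV1 & EV2 — 1 in total.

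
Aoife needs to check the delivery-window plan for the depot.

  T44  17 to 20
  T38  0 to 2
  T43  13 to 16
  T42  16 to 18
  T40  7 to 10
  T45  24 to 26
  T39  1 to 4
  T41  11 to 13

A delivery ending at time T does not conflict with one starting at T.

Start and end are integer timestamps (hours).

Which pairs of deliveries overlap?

Sorted by start: T38, T39, T40, T41, T43, T42, T44, T45.
T39 starts before T38 ends → T38 and T39 overlap.
T40 starts after T38 ends — done with T38.
T40 starts after T39 ends — done with T39.
T41 starts after T40 ends — done with T40.
T43 starts exactly when T41 ends (back-to-back, no overlap) — done with T41.
T42 starts exactly when T43 ends (back-to-back, no overlap) — done with T43.
T44 starts before T42 ends → T42 and T44 overlap.
T45 starts after T42 ends.
T45 starts after T44 ends.

T38 & T39, T42 & T44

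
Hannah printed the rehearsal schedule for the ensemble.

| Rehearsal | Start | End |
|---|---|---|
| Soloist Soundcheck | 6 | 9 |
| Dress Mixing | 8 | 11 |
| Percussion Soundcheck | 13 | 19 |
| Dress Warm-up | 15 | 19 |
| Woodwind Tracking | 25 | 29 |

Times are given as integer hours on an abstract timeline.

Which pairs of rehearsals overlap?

Check each pair: they overlap iff neither finishes before the other starts.
Sorted by start: Soloist Soundcheck, Dress Mixing, Percussion Soundcheck, Dress Warm-up, Woodwind Tracking.
Dress Mixing starts before Soloist Soundcheck ends → Soloist Soundcheck and Dress Mixing overlap.
Percussion Soundcheck starts after Soloist Soundcheck ends, so Soloist Soundcheck has no further overlaps.
Percussion Soundcheck starts after Dress Mixing ends, so Dress Mixing has no further overlaps.
Dress Warm-up starts before Percussion Soundcheck ends → Percussion Soundcheck and Dress Warm-up overlap.
Woodwind Tracking starts after Percussion Soundcheck ends.
Woodwind Tracking starts after Dress Warm-up ends.

Dress Mixing & Soloist Soundcheck, Dress Warm-up & Percussion Soundcheck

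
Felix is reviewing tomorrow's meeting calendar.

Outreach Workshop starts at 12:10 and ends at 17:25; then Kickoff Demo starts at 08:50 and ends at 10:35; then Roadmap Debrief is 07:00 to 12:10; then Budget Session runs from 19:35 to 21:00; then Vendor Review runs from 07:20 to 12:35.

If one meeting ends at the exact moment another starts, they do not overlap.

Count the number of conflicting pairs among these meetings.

Sorted by start: Roadmap Debrief, Vendor Review, Kickoff Demo, Outreach Workshop, Budget Session.
Vendor Review starts before Roadmap Debrief ends → Roadmap Debrief and Vendor Review overlap.
Kickoff Demo starts before Roadmap Debrief ends → Roadmap Debrief and Kickoff Demo overlap.
Outreach Workshop starts exactly when Roadmap Debrief ends (back-to-back, no overlap), so nothing later overlaps Roadmap Debrief either.
Kickoff Demo starts before Vendor Review ends → Vendor Review and Kickoff Demo overlap.
Outreach Workshop starts before Vendor Review ends → Vendor Review and Outreach Workshop overlap.
Budget Session starts after Vendor Review ends.
Outreach Workshop starts after Kickoff Demo ends, so nothing later overlaps Kickoff Demo either.
Budget Session starts after Outreach Workshop ends.
Overlapping pairs: Kickoff Demo & Roadmap Debrief, Kickoff Demo & Vendor Review, Outreach Workshop & Vendor Review, Roadmap Debrief & Vendor Review — 4 in total.

4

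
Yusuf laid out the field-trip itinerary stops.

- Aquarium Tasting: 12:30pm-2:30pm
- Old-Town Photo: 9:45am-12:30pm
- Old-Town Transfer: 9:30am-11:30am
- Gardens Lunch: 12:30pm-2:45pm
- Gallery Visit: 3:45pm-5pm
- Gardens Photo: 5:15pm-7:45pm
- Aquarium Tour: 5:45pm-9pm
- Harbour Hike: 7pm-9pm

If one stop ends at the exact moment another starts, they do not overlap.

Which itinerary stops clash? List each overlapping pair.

Sorted by start: Old-Town Transfer, Old-Town Photo, Aquarium Tasting, Gardens Lunch, Gallery Visit, Gardens Photo, Aquarium Tour, Harbour Hike.
Old-Town Photo starts before Old-Town Transfer ends → Old-Town Transfer and Old-Town Photo overlap.
Aquarium Tasting starts after Old-Town Transfer ends, so Old-Town Transfer has no further overlaps.
Aquarium Tasting starts exactly when Old-Town Photo ends (back-to-back, no overlap), so Old-Town Photo has no further overlaps.
Gardens Lunch starts before Aquarium Tasting ends → Aquarium Tasting and Gardens Lunch overlap.
Gallery Visit starts after Aquarium Tasting ends, so Aquarium Tasting has no further overlaps.
Gallery Visit starts after Gardens Lunch ends, so Gardens Lunch has no further overlaps.
Gardens Photo starts after Gallery Visit ends, so Gallery Visit has no further overlaps.
Aquarium Tour starts before Gardens Photo ends → Gardens Photo and Aquarium Tour overlap.
Harbour Hike starts before Gardens Photo ends → Gardens Photo and Harbour Hike overlap.
Harbour Hike starts before Aquarium Tour ends → Aquarium Tour and Harbour Hike overlap.

Aquarium Tasting & Gardens Lunch, Aquarium Tour & Gardens Photo, Aquarium Tour & Harbour Hike, Gardens Photo & Harbour Hike, Old-Town Photo & Old-Town Transfer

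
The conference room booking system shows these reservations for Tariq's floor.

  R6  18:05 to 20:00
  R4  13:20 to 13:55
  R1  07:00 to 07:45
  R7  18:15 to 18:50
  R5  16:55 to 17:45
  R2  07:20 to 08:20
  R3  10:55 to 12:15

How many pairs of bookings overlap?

Sorted by start: R1, R2, R3, R4, R5, R6, R7.
R2 starts before R1 ends → R1 and R2 overlap.
R3 starts after R1 ends, so nothing later overlaps R1 either.
R3 starts after R2 ends, so nothing later overlaps R2 either.
R4 starts after R3 ends, so nothing later overlaps R3 either.
R5 starts after R4 ends, so nothing later overlaps R4 either.
R6 starts after R5 ends, so nothing later overlaps R5 either.
R7 starts before R6 ends → R6 and R7 overlap.
Overlapping pairs: R1 & R2, R6 & R7 — 2 in total.

2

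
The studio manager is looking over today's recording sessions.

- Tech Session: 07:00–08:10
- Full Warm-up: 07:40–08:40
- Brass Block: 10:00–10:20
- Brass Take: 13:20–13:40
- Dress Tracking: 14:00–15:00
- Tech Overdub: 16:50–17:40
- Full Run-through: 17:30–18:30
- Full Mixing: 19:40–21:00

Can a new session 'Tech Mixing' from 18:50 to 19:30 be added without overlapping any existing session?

Yes — the slot is free

Tech Session: ends 08:10 at or before Tech Mixing starts 18:50 → clear.
Full Warm-up: ends 08:40 at or before Tech Mixing starts 18:50 → clear.
Brass Block: ends 10:20 at or before Tech Mixing starts 18:50 → clear.
Brass Take: ends 13:40 at or before Tech Mixing starts 18:50 → clear.
Dress Tracking: ends 15:00 at or before Tech Mixing starts 18:50 → clear.
Tech Overdub: ends 17:40 at or before Tech Mixing starts 18:50 → clear.
Full Run-through: ends 18:30 at or before Tech Mixing starts 18:50 → clear.
Full Mixing: starts 19:40 at or after Tech Mixing ends 19:30 → clear.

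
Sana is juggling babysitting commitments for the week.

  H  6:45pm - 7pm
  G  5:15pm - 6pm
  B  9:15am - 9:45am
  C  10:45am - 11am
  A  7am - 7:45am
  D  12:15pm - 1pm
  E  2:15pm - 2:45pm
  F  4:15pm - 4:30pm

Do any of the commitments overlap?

No

Check each pair: they overlap iff neither finishes before the other starts.
Sorted by start: A, B, C, D, E, F, G, H.
B starts after A ends — done with A.
C starts after B ends — done with B.
D starts after C ends — done with C.
E starts after D ends — done with D.
F starts after E ends — done with E.
G starts after F ends — done with F.
H starts after G ends.
Every pair is clear; the schedule has no overlaps.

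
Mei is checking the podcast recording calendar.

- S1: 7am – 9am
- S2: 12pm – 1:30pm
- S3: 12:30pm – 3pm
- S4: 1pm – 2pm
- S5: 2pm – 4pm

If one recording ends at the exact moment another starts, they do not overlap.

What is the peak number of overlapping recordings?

3

Sort all start/end points and keep a running count:
7am start S1 → 1
9am end S1 → 0
12pm start S2 → 1
12:30pm start S3 → 2
1pm start S4 → 3
1:30pm end S2 → 2
2pm end S4 → 1
2pm start S5 → 2
3pm end S3 → 1
4pm end S5 → 0
Peak is 3, at 1pm (S2, S3, S4).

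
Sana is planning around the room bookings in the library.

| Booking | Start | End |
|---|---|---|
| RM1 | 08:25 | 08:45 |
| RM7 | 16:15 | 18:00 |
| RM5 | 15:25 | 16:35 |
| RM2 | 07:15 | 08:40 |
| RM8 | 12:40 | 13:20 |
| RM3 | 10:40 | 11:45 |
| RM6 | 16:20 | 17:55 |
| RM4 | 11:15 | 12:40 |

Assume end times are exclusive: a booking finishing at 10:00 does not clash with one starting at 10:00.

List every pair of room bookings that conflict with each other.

Sorted by start: RM2, RM1, RM3, RM4, RM8, RM5, RM7, RM6.
RM1 starts before RM2 ends → RM2 and RM1 overlap.
RM3 starts after RM2 ends; RM2 is clear from here.
RM3 starts after RM1 ends; RM1 is clear from here.
RM4 starts before RM3 ends → RM3 and RM4 overlap.
RM8 starts after RM3 ends; RM3 is clear from here.
RM8 starts exactly when RM4 ends (back-to-back, no overlap); RM4 is clear from here.
RM5 starts after RM8 ends; RM8 is clear from here.
RM7 starts before RM5 ends → RM5 and RM7 overlap.
RM6 starts before RM5 ends → RM5 and RM6 overlap.
RM6 starts before RM7 ends → RM7 and RM6 overlap.

RM1 & RM2, RM3 & RM4, RM5 & RM6, RM5 & RM7, RM6 & RM7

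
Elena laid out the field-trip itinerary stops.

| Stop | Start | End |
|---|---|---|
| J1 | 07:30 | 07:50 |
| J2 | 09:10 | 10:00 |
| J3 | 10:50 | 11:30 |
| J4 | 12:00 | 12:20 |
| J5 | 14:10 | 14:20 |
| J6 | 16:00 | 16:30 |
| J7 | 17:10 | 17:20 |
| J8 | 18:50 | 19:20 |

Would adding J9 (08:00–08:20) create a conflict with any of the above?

No — it doesn't clash with anything

J1: ends 07:50 at or before J9 starts 08:00 → clear.
J2: starts 09:10 at or after J9 ends 08:20 → clear.
J3: starts 10:50 at or after J9 ends 08:20 → clear.
J4: starts 12:00 at or after J9 ends 08:20 → clear.
J5: starts 14:10 at or after J9 ends 08:20 → clear.
J6: starts 16:00 at or after J9 ends 08:20 → clear.
J7: starts 17:10 at or after J9 ends 08:20 → clear.
J8: starts 18:50 at or after J9 ends 08:20 → clear.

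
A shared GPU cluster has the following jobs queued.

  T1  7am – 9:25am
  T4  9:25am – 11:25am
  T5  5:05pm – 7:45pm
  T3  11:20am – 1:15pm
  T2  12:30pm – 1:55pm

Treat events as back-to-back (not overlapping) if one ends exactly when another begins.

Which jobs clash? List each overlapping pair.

T2 & T3, T3 & T4

Sorted by start: T1, T4, T3, T2, T5.
T4 starts exactly when T1 ends (back-to-back, no overlap), so nothing later overlaps T1 either.
T3 starts before T4 ends → T4 and T3 overlap.
T2 starts after T4 ends, so nothing later overlaps T4 either.
T2 starts before T3 ends → T3 and T2 overlap.
T5 starts after T3 ends.
T5 starts after T2 ends.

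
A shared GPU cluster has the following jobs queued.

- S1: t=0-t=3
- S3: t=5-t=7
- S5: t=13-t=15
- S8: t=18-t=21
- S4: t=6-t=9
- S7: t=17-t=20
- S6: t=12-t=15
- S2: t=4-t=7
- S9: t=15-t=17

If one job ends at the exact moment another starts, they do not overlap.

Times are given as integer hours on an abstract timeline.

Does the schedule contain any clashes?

Yes

Sorted by start: S1, S2, S3, S4, S6, S5, S9, S7, S8.
S2 starts after S1 ends, so S1 has no further overlaps.
S3 starts before S2 ends → S2 and S3 overlap.
That's a conflict, so the schedule is not conflict-free.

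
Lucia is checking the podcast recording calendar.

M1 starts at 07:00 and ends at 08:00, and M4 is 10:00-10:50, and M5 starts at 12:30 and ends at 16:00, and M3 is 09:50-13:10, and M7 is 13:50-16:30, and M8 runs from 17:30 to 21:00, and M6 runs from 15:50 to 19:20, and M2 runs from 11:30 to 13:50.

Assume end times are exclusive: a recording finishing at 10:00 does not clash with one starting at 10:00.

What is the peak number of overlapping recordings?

Sweep the timeline, counting +1 at each start and −1 at each end (ends before starts at a tie):
07:00 start M1 → 1
08:00 end M1 → 0
09:50 start M3 → 1
10:00 start M4 → 2
10:50 end M4 → 1
11:30 start M2 → 2
12:30 start M5 → 3
13:10 end M3 → 2
13:50 end M2 → 1
13:50 start M7 → 2
15:50 start M6 → 3
16:00 end M5 → 2
16:30 end M7 → 1
17:30 start M8 → 2
19:20 end M6 → 1
21:00 end M8 → 0
Peak is 3, at 12:30 (M2, M3, M5).

3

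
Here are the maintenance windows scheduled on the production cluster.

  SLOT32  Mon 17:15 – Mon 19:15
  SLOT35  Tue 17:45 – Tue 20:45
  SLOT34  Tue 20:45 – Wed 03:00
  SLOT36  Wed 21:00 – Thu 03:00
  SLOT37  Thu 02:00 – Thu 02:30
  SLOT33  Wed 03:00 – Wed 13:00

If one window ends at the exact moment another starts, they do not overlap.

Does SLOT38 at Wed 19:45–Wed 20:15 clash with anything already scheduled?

SLOT32: ends Mon 19:15 at or before SLOT38 starts Wed 19:45 → clear.
SLOT35: ends Tue 20:45 at or before SLOT38 starts Wed 19:45 → clear.
SLOT34: ends Wed 03:00 at or before SLOT38 starts Wed 19:45 → clear.
SLOT33: ends Wed 13:00 at or before SLOT38 starts Wed 19:45 → clear.
SLOT36: starts Wed 21:00 at or after SLOT38 ends Wed 20:15 → clear.
SLOT37: starts Thu 02:00 at or after SLOT38 ends Wed 20:15 → clear.

No — it doesn't clash with anything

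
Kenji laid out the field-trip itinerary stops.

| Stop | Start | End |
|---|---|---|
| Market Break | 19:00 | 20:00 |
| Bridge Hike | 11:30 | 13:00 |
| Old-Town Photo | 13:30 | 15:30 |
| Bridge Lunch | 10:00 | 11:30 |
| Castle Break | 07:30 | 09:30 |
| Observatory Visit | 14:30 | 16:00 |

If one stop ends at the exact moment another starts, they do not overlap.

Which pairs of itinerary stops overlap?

Observatory Visit & Old-Town Photo

Sorted by start: Castle Break, Bridge Lunch, Bridge Hike, Old-Town Photo, Observatory Visit, Market Break.
Bridge Lunch starts after Castle Break ends; Castle Break is clear from here.
Bridge Hike starts exactly when Bridge Lunch ends (back-to-back, no overlap); Bridge Lunch is clear from here.
Old-Town Photo starts after Bridge Hike ends; Bridge Hike is clear from here.
Observatory Visit starts before Old-Town Photo ends → Old-Town Photo and Observatory Visit overlap.
Market Break starts after Old-Town Photo ends.
Market Break starts after Observatory Visit ends.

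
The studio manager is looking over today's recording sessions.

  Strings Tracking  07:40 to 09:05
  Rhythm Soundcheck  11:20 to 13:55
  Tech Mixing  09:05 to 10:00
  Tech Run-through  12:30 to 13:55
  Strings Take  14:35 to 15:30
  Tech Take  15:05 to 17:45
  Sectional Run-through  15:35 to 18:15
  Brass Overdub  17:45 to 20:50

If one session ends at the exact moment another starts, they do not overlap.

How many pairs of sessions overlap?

Sorted by start: Strings Tracking, Tech Mixing, Rhythm Soundcheck, Tech Run-through, Strings Take, Tech Take, Sectional Run-through, Brass Overdub.
Tech Mixing starts exactly when Strings Tracking ends (back-to-back, no overlap), so Strings Tracking has no further overlaps.
Rhythm Soundcheck starts after Tech Mixing ends, so Tech Mixing has no further overlaps.
Tech Run-through starts before Rhythm Soundcheck ends → Rhythm Soundcheck and Tech Run-through overlap.
Strings Take starts after Rhythm Soundcheck ends, so Rhythm Soundcheck has no further overlaps.
Strings Take starts after Tech Run-through ends, so Tech Run-through has no further overlaps.
Tech Take starts before Strings Take ends → Strings Take and Tech Take overlap.
Sectional Run-through starts after Strings Take ends, so Strings Take has no further overlaps.
Sectional Run-through starts before Tech Take ends → Tech Take and Sectional Run-through overlap.
Brass Overdub starts exactly when Tech Take ends (back-to-back, no overlap).
Brass Overdub starts before Sectional Run-through ends → Sectional Run-through and Brass Overdub overlap.
Overlapping pairs: Brass Overdub & Sectional Run-through, Rhythm Soundcheck & Tech Run-through, Sectional Run-through & Tech Take, Strings Take & Tech Take — 4 in total.

4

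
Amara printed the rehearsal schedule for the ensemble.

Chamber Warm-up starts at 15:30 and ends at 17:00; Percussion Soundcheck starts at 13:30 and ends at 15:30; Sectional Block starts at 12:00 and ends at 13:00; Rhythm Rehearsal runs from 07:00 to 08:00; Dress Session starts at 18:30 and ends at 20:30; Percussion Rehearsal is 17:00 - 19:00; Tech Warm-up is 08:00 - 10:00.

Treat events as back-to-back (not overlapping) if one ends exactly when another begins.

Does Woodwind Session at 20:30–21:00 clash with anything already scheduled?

Rhythm Rehearsal: ends 08:00 at or before Woodwind Session starts 20:30 → clear.
Tech Warm-up: ends 10:00 at or before Woodwind Session starts 20:30 → clear.
Sectional Block: ends 13:00 at or before Woodwind Session starts 20:30 → clear.
Percussion Soundcheck: ends 15:30 at or before Woodwind Session starts 20:30 → clear.
Chamber Warm-up: ends 17:00 at or before Woodwind Session starts 20:30 → clear.
Percussion Rehearsal: ends 19:00 at or before Woodwind Session starts 20:30 → clear.
Dress Session: ends 20:30 at or before Woodwind Session starts 20:30 → clear.

No — it doesn't clash with anything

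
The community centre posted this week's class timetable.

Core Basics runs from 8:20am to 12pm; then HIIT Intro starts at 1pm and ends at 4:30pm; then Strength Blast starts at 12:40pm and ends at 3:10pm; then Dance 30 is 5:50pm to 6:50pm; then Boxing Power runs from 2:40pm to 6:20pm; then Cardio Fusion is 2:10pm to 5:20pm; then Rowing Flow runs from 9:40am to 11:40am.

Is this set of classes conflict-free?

No

Sorted by start: Core Basics, Rowing Flow, Strength Blast, HIIT Intro, Cardio Fusion, Boxing Power, Dance 30.
Rowing Flow starts before Core Basics ends → Core Basics and Rowing Flow overlap.
That's a conflict, so the schedule is not conflict-free.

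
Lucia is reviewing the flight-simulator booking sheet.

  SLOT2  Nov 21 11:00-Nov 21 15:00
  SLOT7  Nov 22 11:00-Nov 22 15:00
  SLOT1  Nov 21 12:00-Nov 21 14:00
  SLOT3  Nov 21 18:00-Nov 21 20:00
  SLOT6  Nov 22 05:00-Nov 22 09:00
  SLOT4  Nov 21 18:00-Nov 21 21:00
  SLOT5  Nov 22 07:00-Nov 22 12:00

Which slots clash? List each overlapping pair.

SLOT1 & SLOT2, SLOT3 & SLOT4, SLOT5 & SLOT6, SLOT5 & SLOT7

Sorted by start: SLOT2, SLOT1, SLOT3, SLOT4, SLOT6, SLOT5, SLOT7.
SLOT1 starts before SLOT2 ends → SLOT2 and SLOT1 overlap.
SLOT3 starts after SLOT2 ends; SLOT2 is clear from here.
SLOT3 starts after SLOT1 ends; SLOT1 is clear from here.
SLOT4 starts before SLOT3 ends → SLOT3 and SLOT4 overlap.
SLOT6 starts after SLOT3 ends; SLOT3 is clear from here.
SLOT6 starts after SLOT4 ends; SLOT4 is clear from here.
SLOT5 starts before SLOT6 ends → SLOT6 and SLOT5 overlap.
SLOT7 starts after SLOT6 ends.
SLOT7 starts before SLOT5 ends → SLOT5 and SLOT7 overlap.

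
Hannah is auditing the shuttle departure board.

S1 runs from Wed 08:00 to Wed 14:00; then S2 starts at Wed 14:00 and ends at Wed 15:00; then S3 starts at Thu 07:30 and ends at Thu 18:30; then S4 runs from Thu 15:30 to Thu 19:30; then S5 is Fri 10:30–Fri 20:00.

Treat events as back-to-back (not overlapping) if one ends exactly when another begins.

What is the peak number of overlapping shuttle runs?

Walk through starts and ends in time order (an end at T is processed before a start at T):
Wed 08:00 start S1 → 1
Wed 14:00 end S1 → 0
Wed 14:00 start S2 → 1
Wed 15:00 end S2 → 0
Thu 07:30 start S3 → 1
Thu 15:30 start S4 → 2
Thu 18:30 end S3 → 1
Thu 19:30 end S4 → 0
Fri 10:30 start S5 → 1
Fri 20:00 end S5 → 0
Peak is 2, at Thu 15:30 (S3, S4).

2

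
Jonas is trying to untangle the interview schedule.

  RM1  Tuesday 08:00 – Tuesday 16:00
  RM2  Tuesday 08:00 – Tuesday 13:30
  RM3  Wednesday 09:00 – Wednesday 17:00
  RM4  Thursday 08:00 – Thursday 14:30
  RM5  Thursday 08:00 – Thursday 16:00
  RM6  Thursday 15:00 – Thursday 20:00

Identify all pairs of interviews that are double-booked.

RM1 & RM2, RM4 & RM5, RM5 & RM6

Sorted by start: RM1, RM2, RM3, RM4, RM5, RM6.
RM2 starts before RM1 ends → RM1 and RM2 overlap.
RM3 starts after RM1 ends — done with RM1.
RM3 starts after RM2 ends — done with RM2.
RM4 starts after RM3 ends — done with RM3.
RM5 starts before RM4 ends → RM4 and RM5 overlap.
RM6 starts after RM4 ends.
RM6 starts before RM5 ends → RM5 and RM6 overlap.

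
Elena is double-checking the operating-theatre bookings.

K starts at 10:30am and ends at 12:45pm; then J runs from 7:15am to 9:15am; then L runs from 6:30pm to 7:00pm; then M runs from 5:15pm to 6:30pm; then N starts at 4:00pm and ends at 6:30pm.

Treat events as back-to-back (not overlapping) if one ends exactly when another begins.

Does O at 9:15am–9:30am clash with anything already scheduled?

No — it doesn't clash with anything

J: ends 9:15am at or before O starts 9:15am → clear.
K: starts 10:30am at or after O ends 9:30am → clear.
N: starts 4:00pm at or after O ends 9:30am → clear.
M: starts 5:15pm at or after O ends 9:30am → clear.
L: starts 6:30pm at or after O ends 9:30am → clear.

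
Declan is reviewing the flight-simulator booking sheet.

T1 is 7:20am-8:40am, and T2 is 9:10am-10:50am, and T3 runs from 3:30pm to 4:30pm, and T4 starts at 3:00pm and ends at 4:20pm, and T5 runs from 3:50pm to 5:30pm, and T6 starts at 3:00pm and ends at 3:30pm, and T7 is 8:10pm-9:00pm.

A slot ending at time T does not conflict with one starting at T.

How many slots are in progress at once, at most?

3

Sweep the timeline, counting +1 at each start and −1 at each end (ends before starts at a tie):
7:20am start T1 → 1
8:40am end T1 → 0
9:10am start T2 → 1
10:50am end T2 → 0
3:00pm start T4 → 1
3:00pm start T6 → 2
3:30pm end T6 → 1
3:30pm start T3 → 2
3:50pm start T5 → 3
4:20pm end T4 → 2
4:30pm end T3 → 1
5:30pm end T5 → 0
8:10pm start T7 → 1
9:00pm end T7 → 0
Peak is 3, at 3:50pm (T3, T4, T5).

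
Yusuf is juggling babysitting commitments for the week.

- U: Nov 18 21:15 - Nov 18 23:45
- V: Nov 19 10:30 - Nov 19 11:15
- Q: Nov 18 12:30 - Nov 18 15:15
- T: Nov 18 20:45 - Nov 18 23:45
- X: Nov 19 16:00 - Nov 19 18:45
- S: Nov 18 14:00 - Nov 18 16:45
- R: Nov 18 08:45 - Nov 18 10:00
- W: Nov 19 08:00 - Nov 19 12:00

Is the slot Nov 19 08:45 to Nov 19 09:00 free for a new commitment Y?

No — it overlaps W

R: ends Nov 18 10:00 at or before Y starts Nov 19 08:45 → clear.
Q: ends Nov 18 15:15 at or before Y starts Nov 19 08:45 → clear.
S: ends Nov 18 16:45 at or before Y starts Nov 19 08:45 → clear.
T: ends Nov 18 23:45 at or before Y starts Nov 19 08:45 → clear.
U: ends Nov 18 23:45 at or before Y starts Nov 19 08:45 → clear.
W: starts Nov 19 08:00 before Y ends Nov 19 09:00, and ends Nov 19 12:00 after Y starts Nov 19 08:45 → overlap.
V: starts Nov 19 10:30 at or after Y ends Nov 19 09:00 → clear.
X: starts Nov 19 16:00 at or after Y ends Nov 19 09:00 → clear.
Y overlaps W.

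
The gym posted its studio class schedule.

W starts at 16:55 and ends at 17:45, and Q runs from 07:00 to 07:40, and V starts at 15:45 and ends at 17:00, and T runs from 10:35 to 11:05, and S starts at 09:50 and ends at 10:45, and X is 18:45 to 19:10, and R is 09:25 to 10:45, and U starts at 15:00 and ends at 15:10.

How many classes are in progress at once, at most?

3

Sweep the timeline, counting +1 at each start and −1 at each end (ends before starts at a tie):
07:00 start Q → 1
07:40 end Q → 0
09:25 start R → 1
09:50 start S → 2
10:35 start T → 3
10:45 end R → 2
10:45 end S → 1
11:05 end T → 0
15:00 start U → 1
15:10 end U → 0
15:45 start V → 1
16:55 start W → 2
17:00 end V → 1
17:45 end W → 0
18:45 start X → 1
19:10 end X → 0
Peak is 3, at 10:35 (R, S, T).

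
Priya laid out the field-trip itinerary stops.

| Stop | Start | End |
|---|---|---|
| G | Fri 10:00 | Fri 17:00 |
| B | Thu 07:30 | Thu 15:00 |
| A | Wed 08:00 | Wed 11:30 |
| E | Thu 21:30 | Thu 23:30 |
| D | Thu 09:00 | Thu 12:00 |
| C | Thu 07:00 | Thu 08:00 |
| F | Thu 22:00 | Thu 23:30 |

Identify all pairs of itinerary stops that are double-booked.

B & C, B & D, E & F

Two intervals overlap when each starts before the other ends.
Sorted by start: A, C, B, D, E, F, G.
C starts after A ends, so nothing later overlaps A either.
B starts before C ends → C and B overlap.
D starts after C ends, so nothing later overlaps C either.
D starts before B ends → B and D overlap.
E starts after B ends, so nothing later overlaps B either.
E starts after D ends, so nothing later overlaps D either.
F starts before E ends → E and F overlap.
G starts after E ends.
G starts after F ends.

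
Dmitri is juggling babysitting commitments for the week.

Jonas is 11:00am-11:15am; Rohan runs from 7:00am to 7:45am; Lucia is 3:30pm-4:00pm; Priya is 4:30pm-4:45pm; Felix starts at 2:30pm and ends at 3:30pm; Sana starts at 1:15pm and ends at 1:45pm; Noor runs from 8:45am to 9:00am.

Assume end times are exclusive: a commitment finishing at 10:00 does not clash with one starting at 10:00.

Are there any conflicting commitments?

No

Sorted by start: Rohan, Noor, Jonas, Sana, Felix, Lucia, Priya.
Noor starts after Rohan ends, so nothing later overlaps Rohan either.
Jonas starts after Noor ends, so nothing later overlaps Noor either.
Sana starts after Jonas ends, so nothing later overlaps Jonas either.
Felix starts after Sana ends, so nothing later overlaps Sana either.
Lucia starts exactly when Felix ends (back-to-back, no overlap), so nothing later overlaps Felix either.
Priya starts after Lucia ends.
Every pair is clear; the schedule has no overlaps.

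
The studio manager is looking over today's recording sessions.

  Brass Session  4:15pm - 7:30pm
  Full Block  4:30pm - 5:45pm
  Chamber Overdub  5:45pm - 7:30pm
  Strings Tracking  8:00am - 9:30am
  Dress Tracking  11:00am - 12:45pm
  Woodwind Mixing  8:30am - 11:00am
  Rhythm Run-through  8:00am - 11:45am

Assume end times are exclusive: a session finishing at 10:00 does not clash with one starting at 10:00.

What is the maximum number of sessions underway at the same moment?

Sort all start/end points and keep a running count:
8:00am start Rhythm Run-through → 1
8:00am start Strings Tracking → 2
8:30am start Woodwind Mixing → 3
9:30am end Strings Tracking → 2
11:00am end Woodwind Mixing → 1
11:00am start Dress Tracking → 2
11:45am end Rhythm Run-through → 1
12:45pm end Dress Tracking → 0
4:15pm start Brass Session → 1
4:30pm start Full Block → 2
5:45pm end Full Block → 1
5:45pm start Chamber Overdub → 2
7:30pm end Brass Session → 1
7:30pm end Chamber Overdub → 0
Peak is 3, at 8:30am (Rhythm Run-through, Strings Tracking, Woodwind Mixing).

3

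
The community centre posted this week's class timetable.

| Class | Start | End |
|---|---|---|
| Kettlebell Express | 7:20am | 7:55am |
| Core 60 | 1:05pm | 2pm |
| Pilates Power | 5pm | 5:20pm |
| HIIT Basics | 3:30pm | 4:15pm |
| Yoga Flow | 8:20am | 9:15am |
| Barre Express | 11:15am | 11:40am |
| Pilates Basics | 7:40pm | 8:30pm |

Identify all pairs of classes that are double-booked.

Sorted by start: Kettlebell Express, Yoga Flow, Barre Express, Core 60, HIIT Basics, Pilates Power, Pilates Basics.
Yoga Flow starts after Kettlebell Express ends; Kettlebell Express is clear from here.
Barre Express starts after Yoga Flow ends; Yoga Flow is clear from here.
Core 60 starts after Barre Express ends; Barre Express is clear from here.
HIIT Basics starts after Core 60 ends; Core 60 is clear from here.
Pilates Power starts after HIIT Basics ends; HIIT Basics is clear from here.
Pilates Basics starts after Pilates Power ends.

none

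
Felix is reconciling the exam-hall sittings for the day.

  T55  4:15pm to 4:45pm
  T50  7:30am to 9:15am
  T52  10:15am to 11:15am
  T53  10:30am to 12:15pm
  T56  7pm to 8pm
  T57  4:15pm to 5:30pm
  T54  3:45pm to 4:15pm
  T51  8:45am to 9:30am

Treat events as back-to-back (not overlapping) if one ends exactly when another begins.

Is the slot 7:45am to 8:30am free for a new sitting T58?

No — it overlaps T50

T50: starts 7:30am before T58 ends 8:30am, and ends 9:15am after T58 starts 7:45am → overlap.
T51: starts 8:45am at or after T58 ends 8:30am → clear.
T52: starts 10:15am at or after T58 ends 8:30am → clear.
T53: starts 10:30am at or after T58 ends 8:30am → clear.
T54: starts 3:45pm at or after T58 ends 8:30am → clear.
T55: starts 4:15pm at or after T58 ends 8:30am → clear.
T57: starts 4:15pm at or after T58 ends 8:30am → clear.
T56: starts 7pm at or after T58 ends 8:30am → clear.
T58 overlaps T50.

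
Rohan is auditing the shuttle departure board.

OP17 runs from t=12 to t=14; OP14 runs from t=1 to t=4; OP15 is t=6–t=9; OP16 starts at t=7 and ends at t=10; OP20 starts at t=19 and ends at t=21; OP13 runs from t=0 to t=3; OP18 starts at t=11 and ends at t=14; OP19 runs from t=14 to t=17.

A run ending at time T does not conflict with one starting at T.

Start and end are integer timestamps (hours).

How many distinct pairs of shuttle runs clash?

Check each pair: they overlap iff neither finishes before the other starts.
Sorted by start: OP13, OP14, OP15, OP16, OP18, OP17, OP19, OP20.
OP14 starts before OP13 ends → OP13 and OP14 overlap.
OP15 starts after OP13 ends; OP13 is clear from here.
OP15 starts after OP14 ends; OP14 is clear from here.
OP16 starts before OP15 ends → OP15 and OP16 overlap.
OP18 starts after OP15 ends; OP15 is clear from here.
OP18 starts after OP16 ends; OP16 is clear from here.
OP17 starts before OP18 ends → OP18 and OP17 overlap.
OP19 starts exactly when OP18 ends (back-to-back, no overlap); OP18 is clear from here.
OP19 starts exactly when OP17 ends (back-to-back, no overlap); OP17 is clear from here.
OP20 starts after OP19 ends.
Overlapping pairs: OP13 & OP14, OP15 & OP16, OP17 & OP18 — 3 in total.

3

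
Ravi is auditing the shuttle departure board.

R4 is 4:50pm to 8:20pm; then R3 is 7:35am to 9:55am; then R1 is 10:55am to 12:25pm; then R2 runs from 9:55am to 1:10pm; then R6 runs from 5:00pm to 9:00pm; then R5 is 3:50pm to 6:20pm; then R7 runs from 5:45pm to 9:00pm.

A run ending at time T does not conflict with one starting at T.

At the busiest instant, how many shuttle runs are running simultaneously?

Sweep the timeline, counting +1 at each start and −1 at each end (ends before starts at a tie):
7:35am start R3 → 1
9:55am end R3 → 0
9:55am start R2 → 1
10:55am start R1 → 2
12:25pm end R1 → 1
1:10pm end R2 → 0
3:50pm start R5 → 1
4:50pm start R4 → 2
5:00pm start R6 → 3
5:45pm start R7 → 4
6:20pm end R5 → 3
8:20pm end R4 → 2
9:00pm end R6 → 1
9:00pm end R7 → 0
Peak is 4, at 5:45pm (R4, R5, R6, R7).

4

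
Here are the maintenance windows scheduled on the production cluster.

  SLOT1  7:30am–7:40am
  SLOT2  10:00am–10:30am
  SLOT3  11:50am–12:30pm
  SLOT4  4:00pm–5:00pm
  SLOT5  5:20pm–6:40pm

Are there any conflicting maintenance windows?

No

Sorted by start: SLOT1, SLOT2, SLOT3, SLOT4, SLOT5.
SLOT2 starts after SLOT1 ends — done with SLOT1.
SLOT3 starts after SLOT2 ends — done with SLOT2.
SLOT4 starts after SLOT3 ends — done with SLOT3.
SLOT5 starts after SLOT4 ends.
Every pair is clear; the schedule has no overlaps.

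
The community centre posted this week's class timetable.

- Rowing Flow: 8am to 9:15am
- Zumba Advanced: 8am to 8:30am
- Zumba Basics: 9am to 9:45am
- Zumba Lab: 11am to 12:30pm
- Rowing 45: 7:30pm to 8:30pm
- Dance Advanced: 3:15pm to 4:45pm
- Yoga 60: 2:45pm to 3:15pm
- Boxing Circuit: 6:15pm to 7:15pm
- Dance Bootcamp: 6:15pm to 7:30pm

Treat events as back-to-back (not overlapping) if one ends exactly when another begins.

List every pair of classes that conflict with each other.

Boxing Circuit & Dance Bootcamp, Rowing Flow & Zumba Advanced, Rowing Flow & Zumba Basics

Sorted by start: Rowing Flow, Zumba Advanced, Zumba Basics, Zumba Lab, Yoga 60, Dance Advanced, Boxing Circuit, Dance Bootcamp, Rowing 45.
Zumba Advanced starts before Rowing Flow ends → Rowing Flow and Zumba Advanced overlap.
Zumba Basics starts before Rowing Flow ends → Rowing Flow and Zumba Basics overlap.
Zumba Lab starts after Rowing Flow ends, so nothing later overlaps Rowing Flow either.
Zumba Basics starts after Zumba Advanced ends, so nothing later overlaps Zumba Advanced either.
Zumba Lab starts after Zumba Basics ends, so nothing later overlaps Zumba Basics either.
Yoga 60 starts after Zumba Lab ends, so nothing later overlaps Zumba Lab either.
Dance Advanced starts exactly when Yoga 60 ends (back-to-back, no overlap), so nothing later overlaps Yoga 60 either.
Boxing Circuit starts after Dance Advanced ends, so nothing later overlaps Dance Advanced either.
Dance Bootcamp starts before Boxing Circuit ends → Boxing Circuit and Dance Bootcamp overlap.
Rowing 45 starts after Boxing Circuit ends.
Rowing 45 starts exactly when Dance Bootcamp ends (back-to-back, no overlap).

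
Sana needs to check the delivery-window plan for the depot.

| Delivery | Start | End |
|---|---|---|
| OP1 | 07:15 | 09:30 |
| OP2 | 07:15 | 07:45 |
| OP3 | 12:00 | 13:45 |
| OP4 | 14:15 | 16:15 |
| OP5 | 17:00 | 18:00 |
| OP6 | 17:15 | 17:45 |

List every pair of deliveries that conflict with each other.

OP1 & OP2, OP5 & OP6

Sorted by start: OP1, OP2, OP3, OP4, OP5, OP6.
OP2 starts before OP1 ends → OP1 and OP2 overlap.
OP3 starts after OP1 ends, so nothing later overlaps OP1 either.
OP3 starts after OP2 ends, so nothing later overlaps OP2 either.
OP4 starts after OP3 ends, so nothing later overlaps OP3 either.
OP5 starts after OP4 ends, so nothing later overlaps OP4 either.
OP6 starts before OP5 ends → OP5 and OP6 overlap.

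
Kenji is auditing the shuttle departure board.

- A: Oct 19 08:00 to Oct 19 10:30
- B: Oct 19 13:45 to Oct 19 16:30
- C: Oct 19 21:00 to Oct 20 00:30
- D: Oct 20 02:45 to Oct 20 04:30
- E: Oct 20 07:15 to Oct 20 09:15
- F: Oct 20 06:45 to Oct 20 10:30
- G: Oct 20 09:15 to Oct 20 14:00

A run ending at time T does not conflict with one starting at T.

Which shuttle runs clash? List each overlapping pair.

Sorted by start: A, B, C, D, F, E, G.
B starts after A ends, so nothing later overlaps A either.
C starts after B ends, so nothing later overlaps B either.
D starts after C ends, so nothing later overlaps C either.
F starts after D ends, so nothing later overlaps D either.
E starts before F ends → F and E overlap.
G starts before F ends → F and G overlap.
G starts exactly when E ends (back-to-back, no overlap).

E & F, F & G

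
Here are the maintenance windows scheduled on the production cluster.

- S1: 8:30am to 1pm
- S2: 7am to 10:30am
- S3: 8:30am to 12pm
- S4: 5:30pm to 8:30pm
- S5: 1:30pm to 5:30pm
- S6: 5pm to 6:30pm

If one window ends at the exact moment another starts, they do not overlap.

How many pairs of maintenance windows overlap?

Sorted by start: S2, S1, S3, S5, S6, S4.
S1 starts before S2 ends → S2 and S1 overlap.
S3 starts before S2 ends → S2 and S3 overlap.
S5 starts after S2 ends; S2 is clear from here.
S3 starts before S1 ends → S1 and S3 overlap.
S5 starts after S1 ends; S1 is clear from here.
S5 starts after S3 ends; S3 is clear from here.
S6 starts before S5 ends → S5 and S6 overlap.
S4 starts exactly when S5 ends (back-to-back, no overlap).
S4 starts before S6 ends → S6 and S4 overlap.
Overlapping pairs: S1 & S2, S1 & S3, S2 & S3, S4 & S6, S5 & S6 — 5 in total.

5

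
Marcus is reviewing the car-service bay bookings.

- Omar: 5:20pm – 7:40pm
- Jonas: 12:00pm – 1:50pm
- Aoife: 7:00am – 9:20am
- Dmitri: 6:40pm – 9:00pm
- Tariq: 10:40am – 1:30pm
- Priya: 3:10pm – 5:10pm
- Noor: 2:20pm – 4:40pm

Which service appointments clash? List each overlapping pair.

Dmitri & Omar, Jonas & Tariq, Noor & Priya

Check each pair: they overlap iff neither finishes before the other starts.
Sorted by start: Aoife, Tariq, Jonas, Noor, Priya, Omar, Dmitri.
Tariq starts after Aoife ends; Aoife is clear from here.
Jonas starts before Tariq ends → Tariq and Jonas overlap.
Noor starts after Tariq ends; Tariq is clear from here.
Noor starts after Jonas ends; Jonas is clear from here.
Priya starts before Noor ends → Noor and Priya overlap.
Omar starts after Noor ends; Noor is clear from here.
Omar starts after Priya ends; Priya is clear from here.
Dmitri starts before Omar ends → Omar and Dmitri overlap.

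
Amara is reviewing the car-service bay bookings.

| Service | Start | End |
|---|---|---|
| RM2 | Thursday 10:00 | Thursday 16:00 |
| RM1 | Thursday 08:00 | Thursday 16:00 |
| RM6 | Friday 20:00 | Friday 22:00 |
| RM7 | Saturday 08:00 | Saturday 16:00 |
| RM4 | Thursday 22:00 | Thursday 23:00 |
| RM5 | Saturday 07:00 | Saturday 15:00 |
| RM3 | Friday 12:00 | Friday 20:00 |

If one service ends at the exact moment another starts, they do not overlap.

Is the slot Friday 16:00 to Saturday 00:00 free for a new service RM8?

No — it overlaps RM3, RM6

RM1: ends Thursday 16:00 at or before RM8 starts Friday 16:00 → clear.
RM2: ends Thursday 16:00 at or before RM8 starts Friday 16:00 → clear.
RM4: ends Thursday 23:00 at or before RM8 starts Friday 16:00 → clear.
RM3: starts Friday 12:00 before RM8 ends Saturday 00:00, and ends Friday 20:00 after RM8 starts Friday 16:00 → overlap.
RM6: starts Friday 20:00 before RM8 ends Saturday 00:00, and ends Friday 22:00 after RM8 starts Friday 16:00 → overlap.
RM5: starts Saturday 07:00 at or after RM8 ends Saturday 00:00 → clear.
RM7: starts Saturday 08:00 at or after RM8 ends Saturday 00:00 → clear.
RM8 overlaps RM3, RM6.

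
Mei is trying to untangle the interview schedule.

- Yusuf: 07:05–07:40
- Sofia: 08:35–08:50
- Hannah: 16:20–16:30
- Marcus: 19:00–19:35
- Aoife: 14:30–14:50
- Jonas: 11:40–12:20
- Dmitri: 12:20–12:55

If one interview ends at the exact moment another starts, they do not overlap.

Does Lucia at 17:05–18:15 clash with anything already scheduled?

No — it doesn't clash with anything

Yusuf: ends 07:40 at or before Lucia starts 17:05 → clear.
Sofia: ends 08:50 at or before Lucia starts 17:05 → clear.
Jonas: ends 12:20 at or before Lucia starts 17:05 → clear.
Dmitri: ends 12:55 at or before Lucia starts 17:05 → clear.
Aoife: ends 14:50 at or before Lucia starts 17:05 → clear.
Hannah: ends 16:30 at or before Lucia starts 17:05 → clear.
Marcus: starts 19:00 at or after Lucia ends 18:15 → clear.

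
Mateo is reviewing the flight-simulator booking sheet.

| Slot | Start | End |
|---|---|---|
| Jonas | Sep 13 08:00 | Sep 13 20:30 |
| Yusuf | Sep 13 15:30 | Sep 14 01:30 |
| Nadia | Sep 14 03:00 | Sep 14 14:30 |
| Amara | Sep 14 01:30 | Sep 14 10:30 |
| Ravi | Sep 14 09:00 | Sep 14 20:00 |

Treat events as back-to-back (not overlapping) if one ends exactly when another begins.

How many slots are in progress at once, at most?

Sort all start/end points and keep a running count:
Sep 13 08:00 start Jonas → 1
Sep 13 15:30 start Yusuf → 2
Sep 13 20:30 end Jonas → 1
Sep 14 01:30 end Yusuf → 0
Sep 14 01:30 start Amara → 1
Sep 14 03:00 start Nadia → 2
Sep 14 09:00 start Ravi → 3
Sep 14 10:30 end Amara → 2
Sep 14 14:30 end Nadia → 1
Sep 14 20:00 end Ravi → 0
Peak is 3, at Sep 14 09:00 (Amara, Nadia, Ravi).

3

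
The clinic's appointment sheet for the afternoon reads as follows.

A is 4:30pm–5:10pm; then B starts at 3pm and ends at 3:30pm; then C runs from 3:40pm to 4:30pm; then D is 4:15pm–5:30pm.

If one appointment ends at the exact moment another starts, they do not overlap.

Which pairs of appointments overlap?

A & D, C & D

Two intervals overlap when each starts before the other ends.
Sorted by start: B, C, D, A.
C starts after B ends, so nothing later overlaps B either.
D starts before C ends → C and D overlap.
A starts exactly when C ends (back-to-back, no overlap).
A starts before D ends → D and A overlap.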